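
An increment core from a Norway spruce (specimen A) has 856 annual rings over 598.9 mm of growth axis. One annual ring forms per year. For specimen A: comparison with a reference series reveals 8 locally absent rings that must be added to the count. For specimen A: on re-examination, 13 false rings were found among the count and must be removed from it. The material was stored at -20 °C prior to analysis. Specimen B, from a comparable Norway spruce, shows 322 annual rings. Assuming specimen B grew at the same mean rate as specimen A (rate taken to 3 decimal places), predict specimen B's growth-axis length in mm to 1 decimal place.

226.7 mm

Specimen A: adjusted count: 856 − 13 + 8 = 851 annual rings.
A: 598.9 mm over 851 years gives 598.9 / 851 ≈ 0.704 mm/year.
Length of B = 0.704 × 322 = 226.7 mm.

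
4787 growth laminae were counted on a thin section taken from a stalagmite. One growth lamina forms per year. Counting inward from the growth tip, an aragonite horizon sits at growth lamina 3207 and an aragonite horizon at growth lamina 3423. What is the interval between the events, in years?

216 yr

The two markers are separated by 3423 − 3207 = 216 growth laminae.
That is 216 years at one growth lamina per year.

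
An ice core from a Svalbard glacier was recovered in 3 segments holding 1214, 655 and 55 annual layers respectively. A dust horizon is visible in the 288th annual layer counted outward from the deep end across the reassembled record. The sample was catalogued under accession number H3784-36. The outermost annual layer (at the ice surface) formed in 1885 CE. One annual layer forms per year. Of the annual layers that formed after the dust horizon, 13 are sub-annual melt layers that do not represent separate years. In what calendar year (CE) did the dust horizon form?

Total annual layers = 1214 + 655 + 55 = 1924.
1924 − 288 = 1636 annual layers lie beyond the dust horizon toward the ice surface.
1636 − 13 false = 1623 true annual layers after the dust horizon.
Counting back 1623 years from 1885 CE places the dust horizon in 1885 − 1623 = 262 CE.

262 CE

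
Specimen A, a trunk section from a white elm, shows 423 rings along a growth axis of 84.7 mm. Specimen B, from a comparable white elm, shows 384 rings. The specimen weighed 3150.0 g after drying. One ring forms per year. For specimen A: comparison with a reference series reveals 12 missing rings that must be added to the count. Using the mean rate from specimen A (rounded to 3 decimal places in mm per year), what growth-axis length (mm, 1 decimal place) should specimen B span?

74.9 mm

Specimen A: true ring count = 423 + 12 = 435.
A: Mean rate = 84.7 mm / 435 years ≈ 0.195 mm/yr.
B's length ≈ 0.195 × 384 = 74.9 mm.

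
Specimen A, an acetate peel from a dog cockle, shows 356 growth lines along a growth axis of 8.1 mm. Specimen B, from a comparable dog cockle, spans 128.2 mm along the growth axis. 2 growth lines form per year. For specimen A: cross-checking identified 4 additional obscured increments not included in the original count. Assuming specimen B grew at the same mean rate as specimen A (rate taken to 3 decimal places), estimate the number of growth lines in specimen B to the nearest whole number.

Specimen A: correcting the raw count gives 356 + 4 = 360 true growth lines.
Specimen A: 360 growth lines at 2 per year is 360 / 2 = 180 years.
A: Extension rate ≈ 8.1 / 180 = 0.045 mm/yr.
For B, 128.2 / 0.045 = 2848.89 years; at 2 growth lines per year that is 2848.89 × 2 ≈ 5698 growth lines.

5698 growth lines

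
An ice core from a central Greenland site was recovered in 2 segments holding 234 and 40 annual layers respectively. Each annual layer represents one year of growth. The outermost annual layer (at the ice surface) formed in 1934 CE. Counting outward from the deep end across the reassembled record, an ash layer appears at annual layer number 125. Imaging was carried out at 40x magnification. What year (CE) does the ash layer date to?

1785 CE

Total annual layers = 234 + 40 = 274.
274 − 125 = 149 annual layers lie beyond the ash layer toward the ice surface.
The annual layer at the ice surface is 1934 CE, so the ash layer dates to 1934 − 149 = 1785 CE.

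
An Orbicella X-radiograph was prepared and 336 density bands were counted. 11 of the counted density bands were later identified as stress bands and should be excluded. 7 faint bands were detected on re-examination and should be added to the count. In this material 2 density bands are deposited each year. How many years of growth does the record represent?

Correcting the raw count gives 336 − 11 + 7 = 332 true density bands.
332 density bands at 2 per year is 332 / 2 = 166 years.

166 years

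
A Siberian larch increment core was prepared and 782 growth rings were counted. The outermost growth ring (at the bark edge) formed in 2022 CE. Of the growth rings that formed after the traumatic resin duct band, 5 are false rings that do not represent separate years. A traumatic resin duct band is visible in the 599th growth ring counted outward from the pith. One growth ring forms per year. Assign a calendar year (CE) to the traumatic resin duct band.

1844 CE

Between growth ring 599 and the bark edge there are 782 − 599 = 183 growth rings.
Removing the 5 false growth rings leaves 183 − 5 = 178 true growth rings beyond the traumatic resin duct band.
2022 − 178 = 1844 CE.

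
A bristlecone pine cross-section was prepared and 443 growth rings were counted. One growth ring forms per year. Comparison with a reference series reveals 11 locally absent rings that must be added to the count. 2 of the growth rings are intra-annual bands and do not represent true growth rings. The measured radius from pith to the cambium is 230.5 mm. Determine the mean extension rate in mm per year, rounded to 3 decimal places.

0.510 mm per year

True growth ring count = 443 − 2 + 11 = 452.
Extension rate ≈ 230.5 / 452 = 0.510 mm per year.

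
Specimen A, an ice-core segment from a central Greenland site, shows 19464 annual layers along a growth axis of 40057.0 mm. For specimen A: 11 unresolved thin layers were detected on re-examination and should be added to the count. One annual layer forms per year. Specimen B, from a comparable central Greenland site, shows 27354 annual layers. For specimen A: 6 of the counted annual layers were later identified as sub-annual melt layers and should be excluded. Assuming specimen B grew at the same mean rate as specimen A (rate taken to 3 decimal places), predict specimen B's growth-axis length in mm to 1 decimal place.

Specimen A: after corrections the count is 19464 − 6 + 11 = 19469 annual layers.
A: 40057.0 mm over 19469 years gives 40057.0 / 19469 ≈ 2.057 mm/yr.
For B, 2.057 mm/year × 27354 years = 56267.2 mm.

56267.2 mm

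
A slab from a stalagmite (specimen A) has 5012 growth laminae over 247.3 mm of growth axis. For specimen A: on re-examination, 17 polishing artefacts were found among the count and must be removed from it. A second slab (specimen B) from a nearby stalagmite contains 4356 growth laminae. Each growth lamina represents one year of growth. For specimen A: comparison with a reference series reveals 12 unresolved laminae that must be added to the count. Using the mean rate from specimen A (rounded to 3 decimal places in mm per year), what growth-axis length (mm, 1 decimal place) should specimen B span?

Specimen A: after corrections the count is 5012 − 17 + 12 = 5007 growth laminae.
A: Extension rate ≈ 247.3 / 5007 = 0.049 mm/yr.
For B, 0.049 mm/year × 4356 years = 213.4 mm.

213.4 mm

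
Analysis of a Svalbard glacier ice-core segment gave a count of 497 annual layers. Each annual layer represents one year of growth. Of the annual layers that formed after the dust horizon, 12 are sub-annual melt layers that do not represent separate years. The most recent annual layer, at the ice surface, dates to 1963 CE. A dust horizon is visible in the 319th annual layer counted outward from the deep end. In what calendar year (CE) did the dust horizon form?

Between annual layer 319 and the ice surface there are 497 − 319 = 178 annual layers.
Excluding 12 false annual layers: 178 − 12 = 166.
1963 − 166 = 1797 CE.

1797 CE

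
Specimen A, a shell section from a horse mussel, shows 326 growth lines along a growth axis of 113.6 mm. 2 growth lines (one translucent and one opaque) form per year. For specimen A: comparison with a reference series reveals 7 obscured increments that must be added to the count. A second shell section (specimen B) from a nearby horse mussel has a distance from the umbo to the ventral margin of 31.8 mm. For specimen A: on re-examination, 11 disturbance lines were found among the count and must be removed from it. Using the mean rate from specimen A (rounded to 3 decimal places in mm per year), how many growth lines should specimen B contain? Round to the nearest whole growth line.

90 growth lines

Specimen A: after corrections the count is 326 − 11 + 7 = 322 growth lines.
Specimen A: 322 growth lines at 2 per year is 322 / 2 = 161 years.
A: Mean rate = 113.6 mm / 161 years ≈ 0.706 mm/yr.
B spans 31.8 / 0.706 = 45.04 years; at 2 growth lines per year that is 45.04 × 2 ≈ 90 growth lines.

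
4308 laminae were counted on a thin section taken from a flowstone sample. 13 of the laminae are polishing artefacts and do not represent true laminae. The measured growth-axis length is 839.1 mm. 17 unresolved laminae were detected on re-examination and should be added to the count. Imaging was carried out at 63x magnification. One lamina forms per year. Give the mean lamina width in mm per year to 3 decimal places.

Adjusted count: 4308 − 13 + 17 = 4312 laminae.
Mean rate = 839.1 mm / 4312 years ≈ 0.195 mm per year.

0.195 mm per year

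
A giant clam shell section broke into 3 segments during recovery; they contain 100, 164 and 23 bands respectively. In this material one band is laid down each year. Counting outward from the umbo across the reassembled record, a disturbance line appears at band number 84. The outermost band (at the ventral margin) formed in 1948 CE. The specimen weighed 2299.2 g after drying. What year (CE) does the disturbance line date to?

Total bands = 100 + 164 + 23 = 287.
Between band 84 and the ventral margin there are 287 − 84 = 203 bands.
1948 − 203 = 1745 CE.

1745 CE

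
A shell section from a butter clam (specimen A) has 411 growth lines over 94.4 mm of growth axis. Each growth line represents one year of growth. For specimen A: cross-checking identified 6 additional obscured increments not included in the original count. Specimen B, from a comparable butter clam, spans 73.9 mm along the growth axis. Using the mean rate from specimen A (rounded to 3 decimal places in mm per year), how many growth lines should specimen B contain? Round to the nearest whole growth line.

Specimen A: after corrections the count is 411 + 6 = 417 growth lines.
A: Extension rate ≈ 94.4 / 417 = 0.226 mm per year.
B spans 73.9 / 0.226 = 326.99 years ≈ 327 growth lines.

327 growth lines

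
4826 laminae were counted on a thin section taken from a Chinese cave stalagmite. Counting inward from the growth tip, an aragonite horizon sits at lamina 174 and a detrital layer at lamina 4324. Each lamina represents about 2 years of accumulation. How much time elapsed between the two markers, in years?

8300 yr

4324 − 174 = 4150 laminae lie between the two events.
4150 laminae at 2 years each span 4150 × 2 = 8300 years.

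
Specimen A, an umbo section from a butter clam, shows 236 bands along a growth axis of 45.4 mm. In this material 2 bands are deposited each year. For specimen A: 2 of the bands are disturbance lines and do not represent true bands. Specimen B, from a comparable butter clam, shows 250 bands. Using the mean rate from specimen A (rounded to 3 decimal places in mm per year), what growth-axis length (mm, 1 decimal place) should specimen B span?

48.5 mm

Specimen A: after corrections the count is 236 − 2 = 234 bands.
Specimen A: 234 bands at 2 per year is 234 / 2 = 117 years.
A: 45.4 mm over 117 years gives 45.4 / 117 ≈ 0.388 mm/yr.
Specimen B: 250 bands at 2 per year is 250 / 2 = 125 years. For B, 0.388 mm/year × 125 years = 48.5 mm.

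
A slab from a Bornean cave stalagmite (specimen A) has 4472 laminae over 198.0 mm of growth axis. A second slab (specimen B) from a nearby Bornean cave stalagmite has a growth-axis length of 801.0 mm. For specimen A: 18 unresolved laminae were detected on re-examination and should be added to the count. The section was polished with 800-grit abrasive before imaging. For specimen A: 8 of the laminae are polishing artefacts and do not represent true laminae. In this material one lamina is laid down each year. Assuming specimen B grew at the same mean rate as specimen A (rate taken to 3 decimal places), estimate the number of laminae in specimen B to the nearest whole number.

Specimen A: true lamina count = 4472 − 8 + 18 = 4482.
A: 198.0 mm over 4482 years gives 198.0 / 4482 ≈ 0.044 mm per year.
Specimen B: 801.0 mm / 0.044 mm per year = 18204.55 years ≈ 18205 laminae.

18205 laminae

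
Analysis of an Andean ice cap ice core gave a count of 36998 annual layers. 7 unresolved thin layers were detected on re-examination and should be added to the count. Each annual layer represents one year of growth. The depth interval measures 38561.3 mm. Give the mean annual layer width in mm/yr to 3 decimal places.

After corrections the count is 36998 + 7 = 37005 annual layers.
Extension rate ≈ 38561.3 / 37005 = 1.042 mm/yr.

1.042 mm/yr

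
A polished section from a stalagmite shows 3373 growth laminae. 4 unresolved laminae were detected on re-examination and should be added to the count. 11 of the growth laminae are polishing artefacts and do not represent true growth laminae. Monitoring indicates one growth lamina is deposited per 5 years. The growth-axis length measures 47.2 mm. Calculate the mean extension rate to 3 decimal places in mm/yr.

0.003 mm/yr

True growth lamina count = 3373 − 11 + 4 = 3366.
Multiplying by 5 years per growth lamina: 3366 × 5 = 16830 years.
Extension rate ≈ 47.2 / 16830 = 0.003 mm/yr.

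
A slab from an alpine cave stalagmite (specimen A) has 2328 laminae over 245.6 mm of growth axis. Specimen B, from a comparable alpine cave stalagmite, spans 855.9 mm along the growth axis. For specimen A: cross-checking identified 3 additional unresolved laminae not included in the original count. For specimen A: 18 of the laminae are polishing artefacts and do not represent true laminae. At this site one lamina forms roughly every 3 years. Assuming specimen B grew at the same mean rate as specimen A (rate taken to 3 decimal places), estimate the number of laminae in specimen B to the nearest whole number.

Specimen A: after corrections the count is 2328 − 18 + 3 = 2313 laminae.
Specimen A: 2313 laminae at 3 years each span 2313 × 3 = 6939 years.
A: Extension rate ≈ 245.6 / 6939 = 0.035 mm/year.
For B, 855.9 / 0.035 = 24454.29 years; at 3 years per lamina that is 24454.29 / 3 ≈ 8151 laminae.

8151 laminae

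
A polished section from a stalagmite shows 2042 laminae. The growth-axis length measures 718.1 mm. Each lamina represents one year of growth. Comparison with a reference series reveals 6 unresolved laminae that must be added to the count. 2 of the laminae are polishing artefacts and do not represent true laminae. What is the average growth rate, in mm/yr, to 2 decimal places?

Adjusted count: 2042 − 2 + 6 = 2046 laminae.
Extension rate ≈ 718.1 / 2046 = 0.35 mm/yr.

0.35 mm/yr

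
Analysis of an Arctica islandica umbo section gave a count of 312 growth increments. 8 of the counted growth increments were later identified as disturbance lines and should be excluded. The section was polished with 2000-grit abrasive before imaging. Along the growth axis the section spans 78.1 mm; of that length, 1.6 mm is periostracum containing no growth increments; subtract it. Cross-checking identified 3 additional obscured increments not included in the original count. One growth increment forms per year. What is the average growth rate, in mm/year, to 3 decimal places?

After corrections the count is 312 − 8 + 3 = 307 growth increments.
Removing the 1.6 mm offcut leaves 78.1 − 1.6 = 76.5 mm.
Mean rate = 76.5 mm / 307 years ≈ 0.249 mm/year.

0.249 mm/year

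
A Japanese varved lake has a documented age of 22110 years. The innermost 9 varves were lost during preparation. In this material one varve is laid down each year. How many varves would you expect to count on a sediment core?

At one varve per year, 22110 years correspond to 22110 varves.
22110 − 9 missed = 22101 varves expected in the prepared section.

22101 varves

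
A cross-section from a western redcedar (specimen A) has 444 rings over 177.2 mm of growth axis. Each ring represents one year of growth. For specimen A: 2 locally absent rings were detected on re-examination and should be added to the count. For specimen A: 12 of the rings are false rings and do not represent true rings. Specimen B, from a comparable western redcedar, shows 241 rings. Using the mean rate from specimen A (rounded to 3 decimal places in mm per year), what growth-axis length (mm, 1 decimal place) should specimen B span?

98.3 mm

Specimen A: correcting the raw count gives 444 − 12 + 2 = 434 true rings.
A: 177.2 mm over 434 years gives 177.2 / 434 ≈ 0.408 mm/year.
For B, 0.408 mm/year × 241 years = 98.3 mm.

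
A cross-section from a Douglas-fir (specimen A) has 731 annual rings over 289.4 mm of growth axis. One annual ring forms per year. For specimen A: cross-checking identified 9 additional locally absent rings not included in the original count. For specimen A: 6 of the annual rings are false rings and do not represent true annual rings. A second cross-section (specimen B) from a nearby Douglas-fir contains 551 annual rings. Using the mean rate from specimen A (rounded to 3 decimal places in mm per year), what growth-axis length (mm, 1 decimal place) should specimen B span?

217.1 mm

Specimen A: adjusted count: 731 − 6 + 9 = 734 annual rings.
A: Extension rate ≈ 289.4 / 734 = 0.394 mm per year.
Length of B = 0.394 × 551 = 217.1 mm.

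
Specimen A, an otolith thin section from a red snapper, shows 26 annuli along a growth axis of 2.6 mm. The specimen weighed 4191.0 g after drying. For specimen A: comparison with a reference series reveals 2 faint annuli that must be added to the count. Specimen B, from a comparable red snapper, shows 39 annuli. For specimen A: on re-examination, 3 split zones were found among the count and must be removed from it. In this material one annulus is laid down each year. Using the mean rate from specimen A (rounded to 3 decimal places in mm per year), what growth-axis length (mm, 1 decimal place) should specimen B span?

Specimen A: correcting the raw count gives 26 − 3 + 2 = 25 true annuli.
A: 2.6 mm over 25 years gives 2.6 / 25 ≈ 0.104 mm/year.
Length of B = 0.104 × 39 = 4.1 mm.

4.1 mm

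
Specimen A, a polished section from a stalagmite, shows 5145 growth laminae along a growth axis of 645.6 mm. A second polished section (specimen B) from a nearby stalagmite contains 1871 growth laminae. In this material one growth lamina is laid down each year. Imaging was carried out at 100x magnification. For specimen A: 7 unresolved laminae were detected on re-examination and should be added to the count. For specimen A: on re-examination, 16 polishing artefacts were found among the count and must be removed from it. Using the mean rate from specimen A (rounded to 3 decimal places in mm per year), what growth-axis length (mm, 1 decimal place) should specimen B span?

Specimen A: true growth lamina count = 5145 − 16 + 7 = 5136.
A: Extension rate ≈ 645.6 / 5136 = 0.126 mm/year.
For B, 0.126 mm/year × 1871 years = 235.7 mm.

235.7 mm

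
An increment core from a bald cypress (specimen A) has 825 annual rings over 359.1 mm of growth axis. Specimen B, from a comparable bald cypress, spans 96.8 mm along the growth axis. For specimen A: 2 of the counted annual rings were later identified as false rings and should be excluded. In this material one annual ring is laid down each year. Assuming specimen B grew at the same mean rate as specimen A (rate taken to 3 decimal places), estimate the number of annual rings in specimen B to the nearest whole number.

Specimen A: true annual ring count = 825 − 2 = 823.
A: Mean rate = 359.1 mm / 823 years ≈ 0.436 mm/year.
B spans 96.8 / 0.436 = 222.02 years ≈ 222 annual rings.

222 annual rings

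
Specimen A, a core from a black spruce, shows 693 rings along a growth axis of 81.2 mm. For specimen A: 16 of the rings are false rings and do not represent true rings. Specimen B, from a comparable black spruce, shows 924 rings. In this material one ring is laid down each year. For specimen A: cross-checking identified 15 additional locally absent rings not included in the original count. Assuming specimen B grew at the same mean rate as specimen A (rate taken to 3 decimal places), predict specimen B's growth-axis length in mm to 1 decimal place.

108.1 mm

Specimen A: after corrections the count is 693 − 16 + 15 = 692 rings.
A: 81.2 mm over 692 years gives 81.2 / 692 ≈ 0.117 mm/yr.
For B, 0.117 mm/year × 924 years = 108.1 mm.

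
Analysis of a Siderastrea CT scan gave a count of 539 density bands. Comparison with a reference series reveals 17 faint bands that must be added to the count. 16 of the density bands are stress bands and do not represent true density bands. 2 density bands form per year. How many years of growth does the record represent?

270 years

True density band count = 539 − 16 + 17 = 540.
With 2 density bands per year, 540 / 2 = 270 years.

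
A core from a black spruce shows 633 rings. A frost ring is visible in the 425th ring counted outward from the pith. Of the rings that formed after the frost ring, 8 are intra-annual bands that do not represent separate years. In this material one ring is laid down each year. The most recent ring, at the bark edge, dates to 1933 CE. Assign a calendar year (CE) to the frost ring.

Between ring 425 and the bark edge there are 633 − 425 = 208 rings.
Removing the 8 false rings leaves 208 − 8 = 200 true rings beyond the frost ring.
1933 − 200 = 1733 CE.

1733 CE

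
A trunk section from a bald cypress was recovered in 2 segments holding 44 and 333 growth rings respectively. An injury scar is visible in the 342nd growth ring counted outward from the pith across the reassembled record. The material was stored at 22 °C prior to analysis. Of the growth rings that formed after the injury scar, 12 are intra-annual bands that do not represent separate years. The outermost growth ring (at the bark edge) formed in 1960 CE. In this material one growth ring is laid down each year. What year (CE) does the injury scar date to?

Total growth rings = 44 + 333 = 377.
377 − 342 = 35 growth rings lie beyond the injury scar toward the bark edge.
35 − 12 false = 23 true growth rings after the injury scar.
1960 − 23 = 1937 CE.

1937 CE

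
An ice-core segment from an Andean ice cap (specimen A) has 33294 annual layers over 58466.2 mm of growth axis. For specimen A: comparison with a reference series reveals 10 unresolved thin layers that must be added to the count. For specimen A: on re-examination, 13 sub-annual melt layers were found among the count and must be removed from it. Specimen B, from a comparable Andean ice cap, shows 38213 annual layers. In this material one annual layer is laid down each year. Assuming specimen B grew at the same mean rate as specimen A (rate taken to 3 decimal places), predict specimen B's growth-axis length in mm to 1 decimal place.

Specimen A: correcting the raw count gives 33294 − 13 + 10 = 33291 true annual layers.
A: Extension rate ≈ 58466.2 / 33291 = 1.756 mm/yr.
B's length ≈ 1.756 × 38213 = 67102.0 mm.

67102.0 mm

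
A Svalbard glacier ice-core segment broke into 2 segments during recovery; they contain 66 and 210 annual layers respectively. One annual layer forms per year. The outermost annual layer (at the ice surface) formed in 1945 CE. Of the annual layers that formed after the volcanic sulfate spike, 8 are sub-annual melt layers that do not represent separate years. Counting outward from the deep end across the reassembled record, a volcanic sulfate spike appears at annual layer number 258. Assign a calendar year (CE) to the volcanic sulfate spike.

1935 CE

Total annual layers = 66 + 210 = 276.
The volcanic sulfate spike sits at annual layer 258 from the deep end, so 276 − 258 = 18 annual layers formed after it.
Excluding 8 false annual layers: 18 − 8 = 10.
The annual layer at the ice surface is 1945 CE, so the volcanic sulfate spike dates to 1945 − 10 = 1935 CE.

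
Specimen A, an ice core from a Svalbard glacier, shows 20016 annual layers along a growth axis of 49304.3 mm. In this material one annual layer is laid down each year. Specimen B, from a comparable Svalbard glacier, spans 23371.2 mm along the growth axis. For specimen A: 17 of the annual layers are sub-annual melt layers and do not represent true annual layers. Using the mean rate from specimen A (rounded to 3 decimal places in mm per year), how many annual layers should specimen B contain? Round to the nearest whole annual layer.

Specimen A: true annual layer count = 20016 − 17 = 19999.
A: 49304.3 mm over 19999 years gives 49304.3 / 19999 ≈ 2.465 mm per year.
Specimen B: 23371.2 mm / 2.465 mm per year = 9481.22 years ≈ 9481 annual layers.

9481 annual layers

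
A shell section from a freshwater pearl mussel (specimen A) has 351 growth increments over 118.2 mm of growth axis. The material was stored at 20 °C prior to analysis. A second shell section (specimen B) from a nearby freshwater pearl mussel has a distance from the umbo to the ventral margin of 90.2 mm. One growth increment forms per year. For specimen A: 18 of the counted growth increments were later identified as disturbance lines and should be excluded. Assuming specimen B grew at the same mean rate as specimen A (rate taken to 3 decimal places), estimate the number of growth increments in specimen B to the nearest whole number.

254 growth increments

Specimen A: correcting the raw count gives 351 − 18 = 333 true growth increments.
A: Extension rate ≈ 118.2 / 333 = 0.355 mm/yr.
B spans 90.2 / 0.355 = 254.08 years ≈ 254 growth increments.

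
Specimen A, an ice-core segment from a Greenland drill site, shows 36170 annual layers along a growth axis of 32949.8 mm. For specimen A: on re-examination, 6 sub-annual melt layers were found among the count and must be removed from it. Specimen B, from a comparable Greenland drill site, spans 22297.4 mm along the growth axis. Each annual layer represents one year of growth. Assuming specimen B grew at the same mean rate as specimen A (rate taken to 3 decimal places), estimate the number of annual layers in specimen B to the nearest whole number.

24476 annual layers

Specimen A: adjusted count: 36170 − 6 = 36164 annual layers.
A: 32949.8 mm over 36164 years gives 32949.8 / 36164 ≈ 0.911 mm/year.
B spans 22297.4 / 0.911 = 24475.74 years ≈ 24476 annual layers.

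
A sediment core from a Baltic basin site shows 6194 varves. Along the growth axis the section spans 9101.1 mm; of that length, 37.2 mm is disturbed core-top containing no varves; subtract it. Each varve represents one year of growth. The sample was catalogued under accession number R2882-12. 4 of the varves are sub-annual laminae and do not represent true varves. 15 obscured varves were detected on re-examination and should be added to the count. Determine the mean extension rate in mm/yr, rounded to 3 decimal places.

Adjusted count: 6194 − 4 + 15 = 6205 varves.
Net length = 9101.1 − 37.2 = 9063.9 mm.
9063.9 mm over 6205 years gives 9063.9 / 6205 ≈ 1.461 mm/yr.

1.461 mm/yr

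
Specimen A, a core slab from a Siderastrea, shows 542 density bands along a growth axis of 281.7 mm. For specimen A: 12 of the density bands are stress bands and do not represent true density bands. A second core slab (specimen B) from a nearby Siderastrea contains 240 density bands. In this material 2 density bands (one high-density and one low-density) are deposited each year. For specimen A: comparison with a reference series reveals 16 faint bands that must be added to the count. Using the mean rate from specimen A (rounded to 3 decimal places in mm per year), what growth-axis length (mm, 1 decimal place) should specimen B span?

Specimen A: adjusted count: 542 − 12 + 16 = 546 density bands.
Specimen A: 546 density bands at 2 per year is 546 / 2 = 273 years.
A: 281.7 mm over 273 years gives 281.7 / 273 ≈ 1.032 mm/year.
Specimen B: dividing by 2 density bands per year: 240 / 2 = 120 years. B's length ≈ 1.032 × 120 = 123.8 mm.

123.8 mm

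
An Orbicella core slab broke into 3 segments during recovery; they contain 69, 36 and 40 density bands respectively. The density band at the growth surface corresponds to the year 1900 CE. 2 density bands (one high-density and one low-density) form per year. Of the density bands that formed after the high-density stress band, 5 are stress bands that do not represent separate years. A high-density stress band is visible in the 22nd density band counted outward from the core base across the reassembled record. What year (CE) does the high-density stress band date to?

Total density bands = 69 + 36 + 40 = 145.
Between density band 22 and the growth surface there are 145 − 22 = 123 density bands.
123 − 5 false = 118 true density bands after the high-density stress band.
With 2 density bands per year, 118 / 2 = 59 years.
1900 − 59 = 1841 CE.

1841 CE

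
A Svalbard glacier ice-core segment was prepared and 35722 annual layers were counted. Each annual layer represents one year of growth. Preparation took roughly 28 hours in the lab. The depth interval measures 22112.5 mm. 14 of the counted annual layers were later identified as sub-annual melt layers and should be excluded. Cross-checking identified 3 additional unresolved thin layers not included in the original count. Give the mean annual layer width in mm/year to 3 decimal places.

0.619 mm/year

Correcting the raw count gives 35722 − 14 + 3 = 35711 true annual layers.
Mean rate = 22112.5 mm / 35711 years ≈ 0.619 mm/year.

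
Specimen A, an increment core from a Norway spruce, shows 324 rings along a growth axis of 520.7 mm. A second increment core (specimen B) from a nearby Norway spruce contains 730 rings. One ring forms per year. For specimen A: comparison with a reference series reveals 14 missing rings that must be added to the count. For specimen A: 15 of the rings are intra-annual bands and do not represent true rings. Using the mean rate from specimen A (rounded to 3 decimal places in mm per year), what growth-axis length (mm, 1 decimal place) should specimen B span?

Specimen A: correcting the raw count gives 324 − 15 + 14 = 323 true rings.
A: 520.7 mm over 323 years gives 520.7 / 323 ≈ 1.612 mm/yr.
B's length ≈ 1.612 × 730 = 1176.8 mm.

1176.8 mm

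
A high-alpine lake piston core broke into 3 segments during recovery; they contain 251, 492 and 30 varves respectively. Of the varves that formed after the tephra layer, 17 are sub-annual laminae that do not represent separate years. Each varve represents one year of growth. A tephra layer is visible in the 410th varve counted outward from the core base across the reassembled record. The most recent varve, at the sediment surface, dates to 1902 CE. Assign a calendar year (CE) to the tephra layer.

Total varves = 251 + 492 + 30 = 773.
Between varve 410 and the sediment surface there are 773 − 410 = 363 varves.
363 − 17 false = 346 true varves after the tephra layer.
Counting back 346 years from 1902 CE places the tephra layer in 1902 − 346 = 1556 CE.

1556 CE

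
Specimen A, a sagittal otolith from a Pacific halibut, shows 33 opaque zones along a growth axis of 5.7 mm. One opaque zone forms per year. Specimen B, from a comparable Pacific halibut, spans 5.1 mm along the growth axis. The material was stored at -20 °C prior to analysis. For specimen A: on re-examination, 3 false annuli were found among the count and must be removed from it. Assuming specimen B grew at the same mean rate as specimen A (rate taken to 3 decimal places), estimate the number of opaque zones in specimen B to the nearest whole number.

Specimen A: true opaque zone count = 33 − 3 = 30.
A: Mean rate = 5.7 mm / 30 years ≈ 0.190 mm/yr.
Specimen B: 5.1 mm / 0.190 mm per year = 26.84 years ≈ 27 opaque zones.

27 opaque zones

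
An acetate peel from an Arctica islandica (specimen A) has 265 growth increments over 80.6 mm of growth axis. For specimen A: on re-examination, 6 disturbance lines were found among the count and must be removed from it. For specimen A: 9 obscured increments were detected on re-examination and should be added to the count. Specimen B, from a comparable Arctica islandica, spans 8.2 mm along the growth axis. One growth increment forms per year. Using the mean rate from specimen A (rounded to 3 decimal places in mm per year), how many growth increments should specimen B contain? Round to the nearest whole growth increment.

Specimen A: after corrections the count is 265 − 6 + 9 = 268 growth increments.
A: Extension rate ≈ 80.6 / 268 = 0.301 mm/year.
B spans 8.2 / 0.301 = 27.24 years ≈ 27 growth increments.

27 growth increments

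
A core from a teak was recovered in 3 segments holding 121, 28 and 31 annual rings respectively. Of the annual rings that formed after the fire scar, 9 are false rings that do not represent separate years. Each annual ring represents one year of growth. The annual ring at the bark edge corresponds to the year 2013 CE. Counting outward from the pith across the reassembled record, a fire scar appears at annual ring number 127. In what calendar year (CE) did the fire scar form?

1969 CE

Total annual rings = 121 + 28 + 31 = 180.
The fire scar sits at annual ring 127 from the pith, so 180 − 127 = 53 annual rings formed after it.
Removing the 9 false annual rings leaves 53 − 9 = 44 true annual rings beyond the fire scar.
Counting back 44 years from 2013 CE places the fire scar in 2013 − 44 = 1969 CE.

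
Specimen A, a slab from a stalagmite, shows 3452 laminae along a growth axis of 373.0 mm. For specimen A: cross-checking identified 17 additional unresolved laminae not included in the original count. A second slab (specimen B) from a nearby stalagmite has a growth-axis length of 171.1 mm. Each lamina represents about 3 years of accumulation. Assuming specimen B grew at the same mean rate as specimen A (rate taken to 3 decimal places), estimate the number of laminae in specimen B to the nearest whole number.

Specimen A: true lamina count = 3452 + 17 = 3469.
Specimen A: at 3 years per lamina, 3469 × 3 = 10407 years.
A: Mean rate = 373.0 mm / 10407 years ≈ 0.036 mm/year.
For B, 171.1 / 0.036 = 4752.78 years; at 3 years per lamina that is 4752.78 / 3 ≈ 1584 laminae.

1584 laminae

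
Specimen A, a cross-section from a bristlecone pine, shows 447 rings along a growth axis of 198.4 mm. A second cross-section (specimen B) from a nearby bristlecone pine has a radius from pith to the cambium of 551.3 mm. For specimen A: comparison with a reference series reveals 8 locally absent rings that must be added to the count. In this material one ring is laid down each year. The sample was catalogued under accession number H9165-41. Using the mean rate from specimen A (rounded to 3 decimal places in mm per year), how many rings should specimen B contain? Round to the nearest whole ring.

1264 rings

Specimen A: adjusted count: 447 + 8 = 455 rings.
A: 198.4 mm over 455 years gives 198.4 / 455 ≈ 0.436 mm/yr.
For B, 551.3 / 0.436 = 1264.45 years ≈ 1264 rings.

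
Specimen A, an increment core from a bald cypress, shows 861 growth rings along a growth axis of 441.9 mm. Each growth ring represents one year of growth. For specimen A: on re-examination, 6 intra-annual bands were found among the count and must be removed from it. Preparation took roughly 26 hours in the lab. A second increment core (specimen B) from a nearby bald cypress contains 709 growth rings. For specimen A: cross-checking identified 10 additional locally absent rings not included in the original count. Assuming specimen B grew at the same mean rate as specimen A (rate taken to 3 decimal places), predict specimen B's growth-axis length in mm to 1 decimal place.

362.3 mm

Specimen A: after corrections the count is 861 − 6 + 10 = 865 growth rings.
A: 441.9 mm over 865 years gives 441.9 / 865 ≈ 0.511 mm/year.
B's length ≈ 0.511 × 709 = 362.3 mm.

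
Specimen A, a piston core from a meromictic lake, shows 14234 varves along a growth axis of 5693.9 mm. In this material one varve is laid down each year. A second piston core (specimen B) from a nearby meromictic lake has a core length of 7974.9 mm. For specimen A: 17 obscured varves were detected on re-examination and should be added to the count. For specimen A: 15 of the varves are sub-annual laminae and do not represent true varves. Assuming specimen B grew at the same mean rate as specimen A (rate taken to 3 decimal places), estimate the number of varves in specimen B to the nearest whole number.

Specimen A: correcting the raw count gives 14234 − 15 + 17 = 14236 true varves.
A: Mean rate = 5693.9 mm / 14236 years ≈ 0.400 mm/yr.
B spans 7974.9 / 0.400 = 19937.25 years ≈ 19937 varves.

19937 varves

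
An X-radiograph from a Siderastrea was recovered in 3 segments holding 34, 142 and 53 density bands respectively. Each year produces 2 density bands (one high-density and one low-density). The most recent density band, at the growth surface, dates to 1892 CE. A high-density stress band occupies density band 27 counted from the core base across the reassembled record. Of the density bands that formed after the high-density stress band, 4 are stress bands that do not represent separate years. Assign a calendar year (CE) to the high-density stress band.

1793 CE

Total density bands = 34 + 142 + 53 = 229.
The high-density stress band sits at density band 27 from the core base, so 229 − 27 = 202 density bands formed after it.
Removing the 4 false density bands leaves 202 − 4 = 198 true density bands beyond the high-density stress band.
With 2 density bands per year, 198 / 2 = 99 years.
The density band at the growth surface is 1892 CE, so the high-density stress band dates to 1892 − 99 = 1793 CE.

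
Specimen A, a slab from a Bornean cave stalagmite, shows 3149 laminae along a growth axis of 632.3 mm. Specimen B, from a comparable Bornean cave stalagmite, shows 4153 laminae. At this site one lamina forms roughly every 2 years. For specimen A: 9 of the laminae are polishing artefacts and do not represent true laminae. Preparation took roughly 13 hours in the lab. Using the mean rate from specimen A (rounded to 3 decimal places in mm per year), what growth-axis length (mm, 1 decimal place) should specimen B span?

838.9 mm

Specimen A: true lamina count = 3149 − 9 = 3140.
Specimen A: at 2 years per lamina, 3140 × 2 = 6280 years.
A: 632.3 mm over 6280 years gives 632.3 / 6280 ≈ 0.101 mm/year.
Specimen B: 4153 laminae at 2 years each span 4153 × 2 = 8306 years. Length of B = 0.101 × 8306 = 838.9 mm.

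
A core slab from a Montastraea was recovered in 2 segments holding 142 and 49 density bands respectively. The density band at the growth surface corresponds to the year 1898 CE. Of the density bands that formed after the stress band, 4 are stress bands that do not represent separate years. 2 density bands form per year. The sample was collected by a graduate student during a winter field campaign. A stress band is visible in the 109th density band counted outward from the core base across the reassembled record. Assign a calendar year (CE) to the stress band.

1859 CE

Total density bands = 142 + 49 = 191.
Between density band 109 and the growth surface there are 191 − 109 = 82 density bands.
Excluding 4 false density bands: 82 − 4 = 78.
78 density bands at 2 per year is 78 / 2 = 39 years.
Counting back 39 years from 1898 CE places the stress band in 1898 − 39 = 1859 CE.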